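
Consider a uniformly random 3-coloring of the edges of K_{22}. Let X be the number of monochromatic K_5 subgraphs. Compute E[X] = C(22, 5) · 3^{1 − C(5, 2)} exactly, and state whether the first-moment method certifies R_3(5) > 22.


E[X] = C(22, 5) · 3^{1 − 10} = 26334 · 3^{−9} = 26334/19683.
As a reduced fraction: E[X] = 2926/2187 ≈ 1.3379.
Is E[X] < 1? NO.
Since E[X] ≥ 1, the first-moment bound is inconclusive at n = 22; it does NOT by itself certify R_3(5) > 22.

E[X] = 2926/2187 ≈ 1.3379; E[X] ≥ 1; first-moment method inconclusive here.


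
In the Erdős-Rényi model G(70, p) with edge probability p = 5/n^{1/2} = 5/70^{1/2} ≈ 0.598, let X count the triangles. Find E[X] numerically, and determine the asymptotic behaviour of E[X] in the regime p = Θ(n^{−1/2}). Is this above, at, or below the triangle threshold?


Number of potential triangles: C(70, 3) = 54740.
Each occurs with probability p³ ≈ (0.598)³ ≈ 2.13434e-01.
By linearity: E[X] = C(70, 3)·p³ ≈ 54740 · 2.13434e-01 ≈ 11683.360.
Since α = 1/2 < 1, p = c/n^{1/2} ≫ 1/n is above the triangle threshold p ~ 1/n. Asymptotically E[X] ~ (c³/6)·n^{3(1−α)} = (5³/6)·n^{1.5} → ∞; triangles are abundant w.h.p.

E[X] ≈ 11683.360; in regime p = Θ(1/n^{1/2}) E[X] diverges (above the triangle threshold p ~ 1/n).


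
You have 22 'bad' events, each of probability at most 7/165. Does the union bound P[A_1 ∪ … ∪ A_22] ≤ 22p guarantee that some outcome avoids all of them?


Union bound: P[∪_{i=1}^{22} A_i] ≤ Σ_i P[A_i] ≤ 22·p = 22·(7/165) = 14/15.
Numerically: 14/15 ≈ 0.9333333.
Is 14/15 < 1? YES.
Since P[∪ A_i] ≤ 14/15 < 1, the complement has P[∩ A_i^c] ≥ 1 − 14/15 = 1/15 > 0, so some outcome avoids every A_i.

22·p = 14/15 ≈ 0.9333333; existence CERTIFIED by the union bound.


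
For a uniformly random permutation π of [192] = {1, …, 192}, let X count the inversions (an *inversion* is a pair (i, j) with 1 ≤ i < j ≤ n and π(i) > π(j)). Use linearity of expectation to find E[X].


Write X = Σ X_I over the C(192, 2) = 18336 pairs i < j, with X_I the indicator of one inversion.
There are 18336 indicators.
For each fixed pair i < j, the values π(i) and π(j) are two distinct elements of {1, …, 192} in uniformly random order; by symmetry P[π(i) > π(j)] = 1/2.
By linearity: E[X] = 18336 · (1/2) = C(192, 2) · (1/2) = 18336/2 = 9168 ≈ 9168.000.

E[X] = 9168 = 9168.000.


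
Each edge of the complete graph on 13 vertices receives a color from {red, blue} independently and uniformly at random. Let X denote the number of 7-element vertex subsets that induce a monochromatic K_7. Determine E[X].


Let X = Σ_S X_S over the C(13, 7) = 1716 subsets S of size 7, where X_S = 1 if the K_7 on S is monochromatic.
For a fixed S, the K_7 on S has C(7, 2) = 21 edges. P[all 21 edges red] = (1/2)^21, and likewise for blue, so P[monochromatic] = 2·(1/2)^21 = 2^{1 − 21} = 1/1048576.
By linearity of expectation: E[X] = C(13, 7) · 2^{1 − 21} = 1716 · 1/1048576 = 429/262144.
Numerically: E[X] ≈ 0.001637.

E[X] = C(13,7)·2^(1−C(7,2)) = 429/262144 ≈ 0.001637.


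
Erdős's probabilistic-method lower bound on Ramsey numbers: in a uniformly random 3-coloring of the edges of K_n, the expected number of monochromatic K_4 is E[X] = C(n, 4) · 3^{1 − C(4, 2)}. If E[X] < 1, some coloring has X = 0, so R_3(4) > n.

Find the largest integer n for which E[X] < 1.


We need C(n, 4) · 3^{1 − 6} < 1, i.e. C(n, 4) < 3^{6 − 1} = 243.
Check values of n near the boundary:
  n = 8: C(8, 4) = 70; 70 < 243? YES
  n = 9: C(9, 4) = 126; 126 < 243? YES
  n = 10: C(10, 4) = 210; 210 < 243? YES
  n = 11: C(11, 4) = 330; 330 < 243? NO
  n = 12: C(12, 4) = 495; 495 < 243? NO
  n = 13: C(13, 4) = 715; 715 < 243? NO
The largest n with C(n, 4) < 243 is n = 10 (where E[X] = 70/81 ≈ 0.8642). Hence R_3(4) > 10, i.e. R_3(4) ≥ 11.

Largest n = 10; hence R_3(4) > 10.


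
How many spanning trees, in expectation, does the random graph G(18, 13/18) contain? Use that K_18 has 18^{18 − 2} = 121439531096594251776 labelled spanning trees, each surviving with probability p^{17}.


K_18 has 18^{18 − 2} = 121439531096594251776 labelled spanning trees.
For each such spanning tree H, let X_H = 1 if all 17 edges of H are present in G. Then P[X_H = 1] = p^{17} = (13/18)^{17} = 8650415919381337933/2185911559738696531968.
By linearity of expectation: E[X] = Σ_H E[X_H] = 121439531096594251776 · p^{17} = 121439531096594251776 · 8650415919381337933/2185911559738696531968 = 8650415919381337933/18.
Numerically: E[X] ≈ 4.81e+17.

E[X] = 121439531096594251776 · (13/18)^{17} = 8650415919381337933/18 ≈ 4.81e+17.


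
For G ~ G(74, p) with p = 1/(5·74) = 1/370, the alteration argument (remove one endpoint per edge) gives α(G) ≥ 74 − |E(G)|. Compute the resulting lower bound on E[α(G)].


E[|E(G)|] = C(74, 2)·p = 2701 · (1/370) = 73/10.
E[α(G)] ≥ n − E[|E(G)|] = 74 − 73/10 = 667/10.
Numerically: ≈ 66.70000.
(This is only a lower bound; the true E[α(G)] may be larger.)

E[α(G)] ≥ 667/10 ≈ 66.70000.


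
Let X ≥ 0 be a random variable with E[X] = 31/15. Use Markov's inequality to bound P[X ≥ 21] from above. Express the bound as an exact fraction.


μ = E[X] = 31/15, a = 21.
Markov: P[X ≥ 21] ≤ μ/a = (31/15)/21 = 31/315.
Numerically: ≈ 0.098413.
(Since a = 21 > μ = 2.066667, the bound 31/315 is < 1 and informative.)

P[X ≥ 21] ≤ 31/315 ≈ 0.098413.


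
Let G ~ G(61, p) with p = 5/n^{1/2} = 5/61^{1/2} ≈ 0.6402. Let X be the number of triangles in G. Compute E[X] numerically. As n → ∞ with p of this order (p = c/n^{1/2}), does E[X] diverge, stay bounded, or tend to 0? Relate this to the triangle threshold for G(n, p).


Number of potential triangles: C(61, 3) = 35990.
Each occurs with probability p³ ≈ (0.6402)³ ≈ 2.623707e-01.
By linearity: E[X] = C(61, 3)·p³ ≈ 35990 · 2.623707e-01 ≈ 9442.7199.
Since α = 1/2 < 1, p = c/n^{1/2} ≫ 1/n is above the triangle threshold p ~ 1/n. Asymptotically E[X] ~ (c³/6)·n^{3(1−α)} = (5³/6)·n^{1.5} → ∞; triangles are abundant w.h.p.

E[X] ≈ 9442.7199; in regime p = Θ(1/n^{1/2}) E[X] diverges (above the triangle threshold p ~ 1/n).


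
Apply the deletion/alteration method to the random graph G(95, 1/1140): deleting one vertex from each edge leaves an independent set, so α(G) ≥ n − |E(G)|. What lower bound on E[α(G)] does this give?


E[|E(G)|] = C(95, 2)·p = 4465 · (1/1140) = 47/12.
E[α(G)] ≥ n − E[|E(G)|] = 95 − 47/12 = 1093/12.
Numerically: ≈ 91.083.
(This is only a lower bound; the true E[α(G)] may be larger.)

E[α(G)] ≥ 1093/12 ≈ 91.083.


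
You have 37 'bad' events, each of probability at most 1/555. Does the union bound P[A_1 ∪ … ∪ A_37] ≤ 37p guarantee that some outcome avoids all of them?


Union bound: P[∪_{i=1}^{37} A_i] ≤ Σ_i P[A_i] ≤ 37·p = 37·(1/555) = 1/15.
Numerically: 1/15 ≈ 0.066667.
Is 1/15 < 1? YES.
Since P[∪ A_i] ≤ 1/15 < 1, the complement has P[∩ A_i^c] ≥ 1 − 1/15 = 14/15 > 0, so some outcome avoids every A_i.

37·p = 1/15 ≈ 0.066667; existence CERTIFIED by the union bound.


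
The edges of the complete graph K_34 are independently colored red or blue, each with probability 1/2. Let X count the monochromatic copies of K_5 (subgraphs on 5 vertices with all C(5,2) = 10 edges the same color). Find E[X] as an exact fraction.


Let X = Σ_S X_S over the C(34, 5) = 278256 subsets S of size 5, where X_S = 1 if the K_5 on S is monochromatic.
For a fixed S, the K_5 on S has C(5, 2) = 10 edges. P[all 10 edges red] = (1/2)^10, and likewise for blue, so P[monochromatic] = 2·(1/2)^10 = 2^{1 − 10} = 1/512.
By linearity: E[X] = C(34, 5) · 2^{1 − 10} = 278256 · 1/512 = 17391/32.
Numerically: E[X] ≈ 543.46875.

E[X] = C(34,5)·2^(1−C(5,2)) = 17391/32 ≈ 543.46875.


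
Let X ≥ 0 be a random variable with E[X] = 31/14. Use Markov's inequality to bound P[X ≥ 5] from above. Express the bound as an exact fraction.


μ = E[X] = 31/14, a = 5.
Markov: P[X ≥ 5] ≤ μ/a = (31/14)/5 = 31/70.
Numerically: ≈ 0.4429.
(Since a = 5 > μ = 2.2143, the bound 31/70 is < 1 and informative.)

P[X ≥ 5] ≤ 31/70 ≈ 0.4429.


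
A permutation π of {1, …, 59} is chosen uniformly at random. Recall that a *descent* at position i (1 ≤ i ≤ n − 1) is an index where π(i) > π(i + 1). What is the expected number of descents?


Write X = Σ X_I over i = 1, …, 58, with X_I the indicator of one descent.
There are 58 indicators.
For each fixed i, the pair (π(i), π(i+1)) is a uniformly random ordered pair of distinct values from {1, …, 59}; by symmetry P[π(i) > π(i+1)] = 1/2.
By linearity: E[X] = 58 · (1/2) = (59 − 1) · (1/2) = 29 ≈ 29.0000.

E[X] = 29 = 29.0000.


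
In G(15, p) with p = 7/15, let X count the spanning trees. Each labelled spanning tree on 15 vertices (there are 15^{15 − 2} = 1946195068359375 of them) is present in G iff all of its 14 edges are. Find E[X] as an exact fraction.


K_15 has 15^{15 − 2} = 1946195068359375 labelled spanning trees.
For each such spanning tree H, let X_H = 1 if all 14 edges of H are present in G. Then P[X_H = 1] = p^{14} = (7/15)^{14} = 678223072849/29192926025390625.
By linearity of expectation: E[X] = Σ_H E[X_H] = 1946195068359375 · p^{14} = 1946195068359375 · 678223072849/29192926025390625 = 678223072849/15.
Numerically: E[X] ≈ 4.521e+10.

E[X] = 1946195068359375 · (7/15)^{14} = 678223072849/15 ≈ 4.521e+10.


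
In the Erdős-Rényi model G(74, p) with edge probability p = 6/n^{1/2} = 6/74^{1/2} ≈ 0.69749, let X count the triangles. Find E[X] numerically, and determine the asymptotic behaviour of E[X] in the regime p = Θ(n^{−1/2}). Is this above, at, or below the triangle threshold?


Number of potential triangles: C(74, 3) = 64824.
Each occurs with probability p³ ≈ (0.69749)³ ≈ 3.3931743e-01.
By linearity: E[X] = C(74, 3)·p³ ≈ 64824 · 3.3931743e-01 ≈ 21995.91321.
Since α = 1/2 < 1, p = c/n^{1/2} ≫ 1/n is above the triangle threshold p ~ 1/n. Asymptotically E[X] ~ (c³/6)·n^{3(1−α)} = (6³/6)·n^{1.5} → ∞; triangles are abundant w.h.p.

E[X] ≈ 21995.91321; in regime p = Θ(1/n^{1/2}) E[X] diverges (above the triangle threshold p ~ 1/n).


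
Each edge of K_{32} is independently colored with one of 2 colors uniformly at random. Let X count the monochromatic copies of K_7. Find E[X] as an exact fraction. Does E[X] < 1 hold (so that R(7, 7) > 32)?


E[X] = C(32, 7) · 2^{1 − 21} = 3365856 · 2^{−20} = 3365856/1048576.
As a reduced fraction: E[X] = 105183/32768 ≈ 3.20993.
Is E[X] < 1? NO.
Since E[X] ≥ 1, the first-moment bound is inconclusive at n = 32; it does NOT by itself certify R(7, 7) > 32.

E[X] = 105183/32768 ≈ 3.20993; E[X] ≥ 1; first-moment method inconclusive here.


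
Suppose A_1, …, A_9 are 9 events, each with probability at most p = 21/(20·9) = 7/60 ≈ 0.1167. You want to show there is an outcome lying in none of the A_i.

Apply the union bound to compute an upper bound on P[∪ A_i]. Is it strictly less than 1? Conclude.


Union bound: P[∪_{i=1}^{9} A_i] ≤ Σ_i P[A_i] ≤ 9·p = 9·(7/60) = 21/20.
Numerically: 21/20 ≈ 1.0500.
Is 21/20 < 1? NO.
Since the bound 21/20 is ≥ 1, the union bound is uninformative here; it does NOT by itself certify existence.

9·p = 21/20 ≈ 1.0500; existence NOT certified by the union bound.


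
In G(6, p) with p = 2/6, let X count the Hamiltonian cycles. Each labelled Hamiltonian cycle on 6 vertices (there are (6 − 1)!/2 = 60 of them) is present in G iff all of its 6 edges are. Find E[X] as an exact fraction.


K_6 has (6 − 1)!/2 = 60 labelled Hamiltonian cycles.
For each such Hamiltonian cycle H, let X_H = 1 if all 6 edges of H are present in G. Then P[X_H = 1] = p^{6} = (1/3)^{6} = 1/729.
By linearity of expectation: E[X] = Σ_H E[X_H] = 60 · p^{6} = 60 · 1/729 = 20/243.
Numerically: E[X] ≈ 0.0823.

E[X] = 60 · (1/3)^{6} = 20/243 ≈ 0.0823.


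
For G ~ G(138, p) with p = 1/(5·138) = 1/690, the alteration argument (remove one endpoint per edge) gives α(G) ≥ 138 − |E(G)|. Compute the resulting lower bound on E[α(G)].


E[|E(G)|] = C(138, 2)·p = 9453 · (1/690) = 137/10.
E[α(G)] ≥ n − E[|E(G)|] = 138 − 137/10 = 1243/10.
Numerically: ≈ 124.3000.
(This is only a lower bound; the true E[α(G)] may be larger.)

E[α(G)] ≥ 1243/10 ≈ 124.3000.


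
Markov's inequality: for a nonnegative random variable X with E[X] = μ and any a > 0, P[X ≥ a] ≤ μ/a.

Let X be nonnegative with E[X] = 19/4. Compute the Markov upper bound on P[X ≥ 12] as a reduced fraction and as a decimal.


μ = E[X] = 19/4, a = 12.
Markov: P[X ≥ 12] ≤ μ/a = (19/4)/12 = 19/48.
Numerically: ≈ 0.3958.
(Since a = 12 > μ = 4.7500, the bound 19/48 is < 1 and informative.)

P[X ≥ 12] ≤ 19/48 ≈ 0.3958.


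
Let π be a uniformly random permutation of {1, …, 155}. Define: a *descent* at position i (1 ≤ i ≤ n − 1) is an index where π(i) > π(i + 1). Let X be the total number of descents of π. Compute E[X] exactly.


Write X = Σ X_I over i = 1, …, 154, with X_I the indicator of one descent.
There are 154 indicators.
For each fixed i, the pair (π(i), π(i+1)) is a uniformly random ordered pair of distinct values from {1, …, 155}; by symmetry P[π(i) > π(i+1)] = 1/2.
By linearity: E[X] = 154 · (1/2) = (155 − 1) · (1/2) = 77 ≈ 77.000.

E[X] = 77 = 77.000.


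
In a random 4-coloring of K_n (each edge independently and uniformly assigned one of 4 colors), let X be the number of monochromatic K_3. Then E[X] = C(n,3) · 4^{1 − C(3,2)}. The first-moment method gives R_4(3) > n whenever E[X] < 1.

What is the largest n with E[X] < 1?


We need C(n, 3) · 4^{1 − 3} < 1, i.e. C(n, 3) < 4^{3 − 1} = 16.
Check values of n near the boundary:
  n = 3: C(3, 3) = 1; 1 < 16? YES
  n = 4: C(4, 3) = 4; 4 < 16? YES
  n = 5: C(5, 3) = 10; 10 < 16? YES
  n = 6: C(6, 3) = 20; 20 < 16? NO
The largest n with C(n, 3) < 16 is n = 5 (where E[X] = 5/8 ≈ 0.625000). Hence R_4(3) > 5, i.e. R_4(3) ≥ 6.

Largest n = 5; hence R_4(3) > 5.


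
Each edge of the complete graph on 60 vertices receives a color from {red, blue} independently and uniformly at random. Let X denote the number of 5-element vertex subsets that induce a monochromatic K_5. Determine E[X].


Let X = Σ_S X_S over the C(60, 5) = 5461512 subsets S of size 5, where X_S = 1 if the K_5 on S is monochromatic.
For a fixed S, the K_5 on S has C(5, 2) = 10 edges. P[all 10 edges red] = (1/2)^10, and likewise for blue, so P[monochromatic] = 2·(1/2)^10 = 2^{1 − 10} = 1/512.
By linearity: E[X] = C(60, 5) · 2^{1 − 10} = 5461512 · 1/512 = 682689/64.
Numerically: E[X] ≈ 10667.01562.

E[X] = C(60,5)·2^(1−C(5,2)) = 682689/64 ≈ 10667.01562.


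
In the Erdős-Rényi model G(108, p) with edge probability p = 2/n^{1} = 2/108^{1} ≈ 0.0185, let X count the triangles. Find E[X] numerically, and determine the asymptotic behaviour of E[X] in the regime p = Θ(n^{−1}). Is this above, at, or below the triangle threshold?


Number of potential triangles: C(108, 3) = 204156.
Each occurs with probability p³ ≈ (0.0185)³ ≈ 6.35066e-06.
By linearity: E[X] = C(108, 3)·p³ ≈ 204156 · 6.35066e-06 ≈ 1.297.
Here α = 1, so p = 2/n is exactly at the triangle threshold p ~ 1/n. Asymptotically E[X] → c³/6 = 2³/6 = 4/3 ≈ 1.333, a bounded constant. In this regime the triangle count is asymptotically Poisson(c³/6).

E[X] ≈ 1.297; in regime p = Θ(1/n^{1}) E[X] stays bounded (at the triangle threshold p ~ 1/n).


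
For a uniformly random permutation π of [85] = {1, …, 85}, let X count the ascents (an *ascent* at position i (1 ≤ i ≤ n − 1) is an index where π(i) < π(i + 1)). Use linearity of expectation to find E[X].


Write X = Σ X_I over i = 1, …, 84, with X_I the indicator of one ascent.
There are 84 indicators.
For each fixed i, the pair (π(i), π(i+1)) is a uniformly random ordered pair of distinct values from {1, …, 85}; by symmetry P[π(i) < π(i+1)] = 1/2.
By linearity: E[X] = 84 · (1/2) = (85 − 1) · (1/2) = 42 ≈ 42.00000.

E[X] = 42 = 42.00000.


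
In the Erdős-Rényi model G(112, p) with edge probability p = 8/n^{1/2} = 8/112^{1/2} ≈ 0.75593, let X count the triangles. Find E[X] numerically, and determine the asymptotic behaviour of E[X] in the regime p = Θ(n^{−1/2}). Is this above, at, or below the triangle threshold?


Number of potential triangles: C(112, 3) = 227920.
Each occurs with probability p³ ≈ (0.75593)³ ≈ 4.3195940e-01.
By linearity: E[X] = C(112, 3)·p³ ≈ 227920 · 4.3195940e-01 ≈ 98452.18593.
Since α = 1/2 < 1, p = c/n^{1/2} ≫ 1/n is above the triangle threshold p ~ 1/n. Asymptotically E[X] ~ (c³/6)·n^{3(1−α)} = (8³/6)·n^{1.5} → ∞; triangles are abundant w.h.p.

E[X] ≈ 98452.18593; in regime p = Θ(1/n^{1/2}) E[X] diverges (above the triangle threshold p ~ 1/n).


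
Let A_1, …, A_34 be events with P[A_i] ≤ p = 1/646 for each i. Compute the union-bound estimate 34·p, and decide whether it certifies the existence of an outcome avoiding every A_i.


Union bound: P[∪_{i=1}^{34} A_i] ≤ Σ_i P[A_i] ≤ 34·p = 34·(1/646) = 1/19.
Numerically: 1/19 ≈ 0.0526316.
Is 1/19 < 1? YES.
Since P[∪ A_i] ≤ 1/19 < 1, the complement has P[∩ A_i^c] ≥ 1 − 1/19 = 18/19 > 0, so some outcome avoids every A_i.

34·p = 1/19 ≈ 0.0526316; existence CERTIFIED by the union bound.


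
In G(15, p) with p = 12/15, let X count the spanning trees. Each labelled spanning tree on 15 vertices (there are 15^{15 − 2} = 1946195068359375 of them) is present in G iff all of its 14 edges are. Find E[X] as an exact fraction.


K_15 has 15^{15 − 2} = 1946195068359375 labelled spanning trees.
For each such spanning tree H, let X_H = 1 if all 14 edges of H are present in G. Then P[X_H = 1] = p^{14} = (4/5)^{14} = 268435456/6103515625.
By linearity of expectation: E[X] = Σ_H E[X_H] = 1946195068359375 · p^{14} = 1946195068359375 · 268435456/6103515625 = 427972821516288/5.
Numerically: E[X] ≈ 8.559e+13.

E[X] = 1946195068359375 · (4/5)^{14} = 427972821516288/5 ≈ 8.559e+13.


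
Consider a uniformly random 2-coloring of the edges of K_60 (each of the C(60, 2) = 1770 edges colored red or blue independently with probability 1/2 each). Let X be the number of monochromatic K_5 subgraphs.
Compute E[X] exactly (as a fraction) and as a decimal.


Let X = Σ_S X_S over the C(60, 5) = 5461512 subsets S of size 5, where X_S = 1 if the K_5 on S is monochromatic.
For a fixed S, the K_5 on S has C(5, 2) = 10 edges. P[all 10 edges red] = (1/2)^10, and likewise for blue, so P[monochromatic] = 2·(1/2)^10 = 2^{1 − 10} = 1/512.
By linearity: E[X] = C(60, 5) · 2^{1 − 10} = 5461512 · 1/512 = 682689/64.
Numerically: E[X] ≈ 10667.0156.

E[X] = C(60,5)·2^(1−C(5,2)) = 682689/64 ≈ 10667.0156.


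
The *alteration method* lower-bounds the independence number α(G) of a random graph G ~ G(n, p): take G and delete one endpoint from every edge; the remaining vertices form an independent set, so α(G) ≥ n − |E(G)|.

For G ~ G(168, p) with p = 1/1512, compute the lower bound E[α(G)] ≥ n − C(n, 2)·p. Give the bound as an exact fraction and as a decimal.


E[|E(G)|] = C(168, 2)·p = 14028 · (1/1512) = 167/18.
E[α(G)] ≥ n − E[|E(G)|] = 168 − 167/18 = 2857/18.
Numerically: ≈ 158.72222.
(This is only a lower bound; the true E[α(G)] may be larger.)

E[α(G)] ≥ 2857/18 ≈ 158.72222.


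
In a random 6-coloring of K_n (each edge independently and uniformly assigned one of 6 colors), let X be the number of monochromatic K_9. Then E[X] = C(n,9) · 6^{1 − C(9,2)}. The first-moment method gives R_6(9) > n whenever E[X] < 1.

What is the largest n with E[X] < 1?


We need C(n, 9) · 6^{1 − 36} < 1, i.e. C(n, 9) < 6^{36 − 1} = 1719070799748422591028658176.
Check values of n near the boundary:
  n = 4403: C(4403, 9) = 1699894433046281918452233150; 1699894433046281918452233150 < 1719070799748422591028658176? YES
  n = 4404: C(4404, 9) = 1703375445537161676647015880; 1703375445537161676647015880 < 1719070799748422591028658176? YES
  n = 4405: C(4405, 9) = 1706862792900636302463627150; 1706862792900636302463627150 < 1719070799748422591028658176? YES
  n = 4406: C(4406, 9) = 1710356485221788389505285700; 1710356485221788389505285700 < 1719070799748422591028658176? YES
  n = 4407: C(4407, 9) = 1713856532599459170657070050; 1713856532599459170657070050 < 1719070799748422591028658176? YES
  n = 4408: C(4408, 9) = 1717362945146264156457459600; 1717362945146264156457459600 < 1719070799748422591028658176? YES
  n = 4409: C(4409, 9) = 1720875732988608787686577131; 1720875732988608787686577131 < 1719070799748422591028658176? NO
The largest n with C(n, 9) < 1719070799748422591028658176 is n = 4408 (where E[X] = 35778394690547169926197075/35813974994758803979763712 ≈ 0.999007). Hence R_6(9) > 4408, i.e. R_6(9) ≥ 4409.

Largest n = 4408; hence R_6(9) > 4408.


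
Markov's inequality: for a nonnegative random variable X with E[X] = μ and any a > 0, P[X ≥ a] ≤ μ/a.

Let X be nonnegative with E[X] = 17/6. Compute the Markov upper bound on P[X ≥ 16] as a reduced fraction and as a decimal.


μ = E[X] = 17/6, a = 16.
Markov: P[X ≥ 16] ≤ μ/a = (17/6)/16 = 17/96.
Numerically: ≈ 0.17708.
(Since a = 16 > μ = 2.83333, the bound 17/96 is < 1 and informative.)

P[X ≥ 16] ≤ 17/96 ≈ 0.17708.


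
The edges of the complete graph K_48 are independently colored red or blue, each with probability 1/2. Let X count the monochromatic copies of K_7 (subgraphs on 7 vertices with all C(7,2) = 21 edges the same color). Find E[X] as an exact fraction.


Let X = Σ_S X_S over the C(48, 7) = 73629072 subsets S of size 7, where X_S = 1 if the K_7 on S is monochromatic.
For a fixed S, the K_7 on S has C(7, 2) = 21 edges. P[all 21 edges red] = (1/2)^21, and likewise for blue, so P[monochromatic] = 2·(1/2)^21 = 2^{1 − 21} = 1/1048576.
By linearity: E[X] = C(48, 7) · 2^{1 − 21} = 73629072 · 1/1048576 = 4601817/65536.
Numerically: E[X] ≈ 70.2182.

E[X] = C(48,7)·2^(1−C(7,2)) = 4601817/65536 ≈ 70.2182.


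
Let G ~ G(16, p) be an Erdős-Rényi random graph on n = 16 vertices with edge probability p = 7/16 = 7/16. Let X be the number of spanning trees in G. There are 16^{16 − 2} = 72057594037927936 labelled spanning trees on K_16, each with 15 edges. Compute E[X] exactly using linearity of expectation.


K_16 has 16^{16 − 2} = 72057594037927936 labelled spanning trees.
For each such spanning tree H, let X_H = 1 if all 15 edges of H are present in G. Then P[X_H = 1] = p^{15} = (7/16)^{15} = 4747561509943/1152921504606846976.
By linearity of expectation: E[X] = Σ_H E[X_H] = 72057594037927936 · p^{15} = 72057594037927936 · 4747561509943/1152921504606846976 = 4747561509943/16.
Numerically: E[X] ≈ 2.9672e+11.

E[X] = 72057594037927936 · (7/16)^{15} = 4747561509943/16 ≈ 2.9672e+11.


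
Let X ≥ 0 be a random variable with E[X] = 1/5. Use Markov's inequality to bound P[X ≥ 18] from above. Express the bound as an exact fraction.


μ = E[X] = 1/5, a = 18.
Markov: P[X ≥ 18] ≤ μ/a = (1/5)/18 = 1/90.
Numerically: ≈ 0.01111.
(Since a = 18 > μ = 0.20000, the bound 1/90 is < 1 and informative.)

P[X ≥ 18] ≤ 1/90 ≈ 0.01111.


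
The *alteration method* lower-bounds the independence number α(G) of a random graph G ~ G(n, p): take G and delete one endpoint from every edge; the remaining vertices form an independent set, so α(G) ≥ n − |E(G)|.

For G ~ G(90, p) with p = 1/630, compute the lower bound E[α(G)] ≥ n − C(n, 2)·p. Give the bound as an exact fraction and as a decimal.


E[|E(G)|] = C(90, 2)·p = 4005 · (1/630) = 89/14.
E[α(G)] ≥ n − E[|E(G)|] = 90 − 89/14 = 1171/14.
Numerically: ≈ 83.64286.
(This is only a lower bound; the true E[α(G)] may be larger.)

E[α(G)] ≥ 1171/14 ≈ 83.64286.


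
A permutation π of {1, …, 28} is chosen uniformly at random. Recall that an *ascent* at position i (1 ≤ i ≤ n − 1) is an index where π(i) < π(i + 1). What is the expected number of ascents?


Write X = Σ X_I over i = 1, …, 27, with X_I the indicator of one ascent.
There are 27 indicators.
For each fixed i, the pair (π(i), π(i+1)) is a uniformly random ordered pair of distinct values from {1, …, 28}; by symmetry P[π(i) < π(i+1)] = 1/2.
By linearity: E[X] = 27 · (1/2) = (28 − 1) · (1/2) = 27/2 ≈ 13.5000.

E[X] = 27/2 = 13.5000.


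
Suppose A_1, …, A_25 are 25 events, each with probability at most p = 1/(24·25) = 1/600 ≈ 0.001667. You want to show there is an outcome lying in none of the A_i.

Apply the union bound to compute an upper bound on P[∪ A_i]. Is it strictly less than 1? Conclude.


Union bound: P[∪_{i=1}^{25} A_i] ≤ Σ_i P[A_i] ≤ 25·p = 25·(1/600) = 1/24.
Numerically: 1/24 ≈ 0.041667.
Is 1/24 < 1? YES.
Since P[∪ A_i] ≤ 1/24 < 1, the complement has P[∩ A_i^c] ≥ 1 − 1/24 = 23/24 > 0, so some outcome avoids every A_i.

25·p = 1/24 ≈ 0.041667; existence CERTIFIED by the union bound.


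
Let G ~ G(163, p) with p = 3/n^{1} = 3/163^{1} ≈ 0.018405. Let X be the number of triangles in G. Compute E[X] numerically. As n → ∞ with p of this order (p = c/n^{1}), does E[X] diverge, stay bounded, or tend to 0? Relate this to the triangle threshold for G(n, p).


Number of potential triangles: C(163, 3) = 708561.
Each occurs with probability p³ ≈ (0.018405)³ ≈ 6.2344903e-06.
By linearity: E[X] = C(163, 3)·p³ ≈ 708561 · 6.2344903e-06 ≈ 4.41752.
Here α = 1, so p = 3/n is exactly at the triangle threshold p ~ 1/n. Asymptotically E[X] → c³/6 = 3³/6 = 9/2 ≈ 4.50000, a bounded constant. In this regime the triangle count is asymptotically Poisson(c³/6).

E[X] ≈ 4.41752; in regime p = Θ(1/n^{1}) E[X] stays bounded (at the triangle threshold p ~ 1/n).


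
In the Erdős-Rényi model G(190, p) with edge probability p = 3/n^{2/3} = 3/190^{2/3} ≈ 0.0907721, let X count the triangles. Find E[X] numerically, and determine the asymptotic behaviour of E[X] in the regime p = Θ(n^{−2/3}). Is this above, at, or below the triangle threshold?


Number of potential triangles: C(190, 3) = 1125180.
Each occurs with probability p³ ≈ (0.0907721)³ ≈ 7.47922438e-04.
By linearity: E[X] = C(190, 3)·p³ ≈ 1125180 · 7.47922438e-04 ≈ 841.547368.
Since α = 2/3 < 1, p = c/n^{2/3} ≫ 1/n is above the triangle threshold p ~ 1/n. Asymptotically E[X] ~ (c³/6)·n^{3(1−α)} = (3³/6)·n^{1} → ∞; triangles are abundant w.h.p.

E[X] ≈ 841.547368; in regime p = Θ(1/n^{2/3}) E[X] diverges (above the triangle threshold p ~ 1/n).


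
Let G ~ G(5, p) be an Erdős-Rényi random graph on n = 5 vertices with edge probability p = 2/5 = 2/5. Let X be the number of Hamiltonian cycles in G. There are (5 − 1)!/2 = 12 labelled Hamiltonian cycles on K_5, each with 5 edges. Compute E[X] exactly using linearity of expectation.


K_5 has (5 − 1)!/2 = 12 labelled Hamiltonian cycles.
For each such Hamiltonian cycle H, let X_H = 1 if all 5 edges of H are present in G. Then P[X_H = 1] = p^{5} = (2/5)^{5} = 32/3125.
Summing the indicators: E[X] = Σ_H E[X_H] = 12 · p^{5} = 12 · 32/3125 = 384/3125.
Numerically: E[X] ≈ 0.12288.

E[X] = 12 · (2/5)^{5} = 384/3125 ≈ 0.12288.


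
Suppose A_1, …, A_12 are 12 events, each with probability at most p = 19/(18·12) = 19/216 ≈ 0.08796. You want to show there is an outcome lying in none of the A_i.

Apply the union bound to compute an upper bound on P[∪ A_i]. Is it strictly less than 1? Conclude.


Union bound: P[∪_{i=1}^{12} A_i] ≤ Σ_i P[A_i] ≤ 12·p = 12·(19/216) = 19/18.
Numerically: 19/18 ≈ 1.05556.
Is 19/18 < 1? NO.
Since the bound 19/18 is ≥ 1, the union bound is uninformative here; it does NOT by itself certify existence.

12·p = 19/18 ≈ 1.05556; existence NOT certified by the union bound.


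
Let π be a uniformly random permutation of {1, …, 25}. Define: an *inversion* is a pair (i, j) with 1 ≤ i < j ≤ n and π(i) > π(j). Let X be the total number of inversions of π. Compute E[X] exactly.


Write X = Σ X_I over the C(25, 2) = 300 pairs i < j, with X_I the indicator of one inversion.
There are 300 indicators.
For each fixed pair i < j, the values π(i) and π(j) are two distinct elements of {1, …, 25} in uniformly random order; by symmetry P[π(i) > π(j)] = 1/2.
By linearity: E[X] = 300 · (1/2) = C(25, 2) · (1/2) = 300/2 = 150 ≈ 150.00000.

E[X] = 150 = 150.00000.


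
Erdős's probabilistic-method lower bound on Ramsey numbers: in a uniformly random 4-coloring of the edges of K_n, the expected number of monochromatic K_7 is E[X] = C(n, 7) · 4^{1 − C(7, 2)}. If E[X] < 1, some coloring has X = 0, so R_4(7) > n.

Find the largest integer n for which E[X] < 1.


We need C(n, 7) · 4^{1 − 21} < 1, i.e. C(n, 7) < 4^{21 − 1} = 1099511627776.
Check values of n near the boundary:
  n = 178: C(178, 7) = 996867063280; 996867063280 < 1099511627776? YES
  n = 179: C(179, 7) = 1037437234460; 1037437234460 < 1099511627776? YES
  n = 180: C(180, 7) = 1079414463600; 1079414463600 < 1099511627776? YES
  n = 181: C(181, 7) = 1122839183400; 1122839183400 < 1099511627776? NO
  n = 182: C(182, 7) = 1167752750736; 1167752750736 < 1099511627776? NO
The largest n with C(n, 7) < 1099511627776 is n = 180 (where E[X] = 67463403975/68719476736 ≈ 0.982). Hence R_4(7) > 180, i.e. R_4(7) ≥ 181.

Largest n = 180; hence R_4(7) > 180.


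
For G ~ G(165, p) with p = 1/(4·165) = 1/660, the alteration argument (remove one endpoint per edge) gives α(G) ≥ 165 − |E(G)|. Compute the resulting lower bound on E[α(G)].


E[|E(G)|] = C(165, 2)·p = 13530 · (1/660) = 41/2.
E[α(G)] ≥ n − E[|E(G)|] = 165 − 41/2 = 289/2.
Numerically: ≈ 144.5000.
(This is only a lower bound; the true E[α(G)] may be larger.)

E[α(G)] ≥ 289/2 ≈ 144.5000.


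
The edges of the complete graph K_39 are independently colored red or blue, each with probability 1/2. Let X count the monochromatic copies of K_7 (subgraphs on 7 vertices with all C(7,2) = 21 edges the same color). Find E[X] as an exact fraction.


Let X = Σ_S X_S over the C(39, 7) = 15380937 subsets S of size 7, where X_S = 1 if the K_7 on S is monochromatic.
For a fixed S, the K_7 on S has C(7, 2) = 21 edges. P[all 21 edges red] = (1/2)^21, and likewise for blue, so P[monochromatic] = 2·(1/2)^21 = 2^{1 − 21} = 1/1048576.
By linearity: E[X] = C(39, 7) · 2^{1 − 21} = 15380937 · 1/1048576 = 15380937/1048576.
Numerically: E[X] ≈ 14.6684.

E[X] = C(39,7)·2^(1−C(7,2)) = 15380937/1048576 ≈ 14.6684.


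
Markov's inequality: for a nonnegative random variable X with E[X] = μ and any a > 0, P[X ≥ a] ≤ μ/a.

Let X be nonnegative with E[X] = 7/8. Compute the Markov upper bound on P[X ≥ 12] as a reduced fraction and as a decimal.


μ = E[X] = 7/8, a = 12.
Markov: P[X ≥ 12] ≤ μ/a = (7/8)/12 = 7/96.
Numerically: ≈ 0.0729.
(Since a = 12 > μ = 0.8750, the bound 7/96 is < 1 and informative.)

P[X ≥ 12] ≤ 7/96 ≈ 0.0729.


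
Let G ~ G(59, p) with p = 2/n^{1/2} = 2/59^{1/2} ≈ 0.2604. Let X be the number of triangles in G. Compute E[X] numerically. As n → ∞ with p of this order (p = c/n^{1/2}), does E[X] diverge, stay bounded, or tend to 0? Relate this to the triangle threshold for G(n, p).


Number of potential triangles: C(59, 3) = 32509.
Each occurs with probability p³ ≈ (0.2604)³ ≈ 1.765273e-02.
By linearity: E[X] = C(59, 3)·p³ ≈ 32509 · 1.765273e-02 ≈ 573.8727.
Since α = 1/2 < 1, p = c/n^{1/2} ≫ 1/n is above the triangle threshold p ~ 1/n. Asymptotically E[X] ~ (c³/6)·n^{3(1−α)} = (2³/6)·n^{1.5} → ∞; triangles are abundant w.h.p.

E[X] ≈ 573.8727; in regime p = Θ(1/n^{1/2}) E[X] diverges (above the triangle threshold p ~ 1/n).


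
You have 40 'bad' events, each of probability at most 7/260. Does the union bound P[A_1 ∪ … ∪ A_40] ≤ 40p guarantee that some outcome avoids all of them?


Union bound: P[∪_{i=1}^{40} A_i] ≤ Σ_i P[A_i] ≤ 40·p = 40·(7/260) = 14/13.
Numerically: 14/13 ≈ 1.07692.
Is 14/13 < 1? NO.
Since the bound 14/13 is ≥ 1, the union bound is uninformative here; it does NOT by itself certify existence.

40·p = 14/13 ≈ 1.07692; existence NOT certified by the union bound.


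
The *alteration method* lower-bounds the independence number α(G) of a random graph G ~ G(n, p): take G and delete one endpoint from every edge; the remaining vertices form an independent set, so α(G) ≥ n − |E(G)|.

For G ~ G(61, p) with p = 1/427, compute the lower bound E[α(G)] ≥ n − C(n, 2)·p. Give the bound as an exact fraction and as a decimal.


E[|E(G)|] = C(61, 2)·p = 1830 · (1/427) = 30/7.
E[α(G)] ≥ n − E[|E(G)|] = 61 − 30/7 = 397/7.
Numerically: ≈ 56.714.
(This is only a lower bound; the true E[α(G)] may be larger.)

E[α(G)] ≥ 397/7 ≈ 56.714.


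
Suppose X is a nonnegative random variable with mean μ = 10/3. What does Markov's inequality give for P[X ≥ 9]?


μ = E[X] = 10/3, a = 9.
Markov: P[X ≥ 9] ≤ μ/a = (10/3)/9 = 10/27.
Numerically: ≈ 0.370.
(Since a = 9 > μ = 3.333, the bound 10/27 is < 1 and informative.)

P[X ≥ 9] ≤ 10/27 ≈ 0.370.


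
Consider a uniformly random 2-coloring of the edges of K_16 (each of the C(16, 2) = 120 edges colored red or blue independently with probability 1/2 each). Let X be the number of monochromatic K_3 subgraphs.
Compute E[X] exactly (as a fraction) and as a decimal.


Let X = Σ_S X_S over the C(16, 3) = 560 subsets S of size 3, where X_S = 1 if the K_3 on S is monochromatic.
For a fixed S, the K_3 on S has C(3, 2) = 3 edges. P[all 3 edges red] = (1/2)^3, and likewise for blue, so P[monochromatic] = 2·(1/2)^3 = 2^{1 − 3} = 1/4.
By linearity of expectation: E[X] = C(16, 3) · 2^{1 − 3} = 560 · 1/4 = 140.
Numerically: E[X] ≈ 140.00000.

E[X] = C(16,3)·2^(1−C(3,2)) = 140 ≈ 140.00000.


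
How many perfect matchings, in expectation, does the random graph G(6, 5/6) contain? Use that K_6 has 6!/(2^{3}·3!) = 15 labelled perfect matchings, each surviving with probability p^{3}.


K_6 has 6!/(2^{3}·3!) = 15 labelled perfect matchings.
For each such perfect matching H, let X_H = 1 if all 3 edges of H are present in G. Then P[X_H = 1] = p^{3} = (5/6)^{3} = 125/216.
By linearity of expectation: E[X] = Σ_H E[X_H] = 15 · p^{3} = 15 · 125/216 = 625/72.
Numerically: E[X] ≈ 8.6806.

E[X] = 15 · (5/6)^{3} = 625/72 ≈ 8.6806.


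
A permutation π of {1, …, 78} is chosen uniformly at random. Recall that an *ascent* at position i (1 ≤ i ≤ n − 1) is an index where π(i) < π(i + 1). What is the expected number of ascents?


Write X = Σ X_I over i = 1, …, 77, with X_I the indicator of one ascent.
There are 77 indicators.
For each fixed i, the pair (π(i), π(i+1)) is a uniformly random ordered pair of distinct values from {1, …, 78}; by symmetry P[π(i) < π(i+1)] = 1/2.
By linearity: E[X] = 77 · (1/2) = (78 − 1) · (1/2) = 77/2 ≈ 38.500.

E[X] = 77/2 = 38.500.


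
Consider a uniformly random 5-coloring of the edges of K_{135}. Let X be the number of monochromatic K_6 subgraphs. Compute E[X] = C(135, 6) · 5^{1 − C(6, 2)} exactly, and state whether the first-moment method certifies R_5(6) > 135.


E[X] = C(135, 6) · 5^{1 − 15} = 7511839335 · 5^{−14} = 7511839335/6103515625.
As a reduced fraction: E[X] = 1502367867/1220703125 ≈ 1.2307398.
Is E[X] < 1? NO.
Since E[X] ≥ 1, the first-moment bound is inconclusive at n = 135; it does NOT by itself certify R_5(6) > 135.

E[X] = 1502367867/1220703125 ≈ 1.2307398; E[X] ≥ 1; first-moment method inconclusive here.


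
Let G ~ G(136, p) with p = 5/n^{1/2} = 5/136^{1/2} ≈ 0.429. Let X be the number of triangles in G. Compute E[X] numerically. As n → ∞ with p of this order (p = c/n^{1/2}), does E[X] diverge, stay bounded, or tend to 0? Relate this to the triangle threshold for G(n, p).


Number of potential triangles: C(136, 3) = 410040.
Each occurs with probability p³ ≈ (0.429)³ ≈ 7.88137e-02.
By linearity: E[X] = C(136, 3)·p³ ≈ 410040 · 7.88137e-02 ≈ 32316.765.
Since α = 1/2 < 1, p = c/n^{1/2} ≫ 1/n is above the triangle threshold p ~ 1/n. Asymptotically E[X] ~ (c³/6)·n^{3(1−α)} = (5³/6)·n^{1.5} → ∞; triangles are abundant w.h.p.

E[X] ≈ 32316.765; in regime p = Θ(1/n^{1/2}) E[X] diverges (above the triangle threshold p ~ 1/n).


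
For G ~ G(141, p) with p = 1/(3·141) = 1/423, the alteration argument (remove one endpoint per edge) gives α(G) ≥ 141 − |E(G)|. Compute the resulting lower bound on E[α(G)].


E[|E(G)|] = C(141, 2)·p = 9870 · (1/423) = 70/3.
E[α(G)] ≥ n − E[|E(G)|] = 141 − 70/3 = 353/3.
Numerically: ≈ 117.66667.
(This is only a lower bound; the true E[α(G)] may be larger.)

E[α(G)] ≥ 353/3 ≈ 117.66667.


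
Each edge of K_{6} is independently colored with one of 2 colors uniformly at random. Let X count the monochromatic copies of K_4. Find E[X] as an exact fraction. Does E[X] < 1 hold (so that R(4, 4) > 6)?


E[X] = C(6, 4) · 2^{1 − 6} = 15 · 2^{−5} = 15/32.
As a reduced fraction: E[X] = 15/32 ≈ 0.46875.
Is E[X] < 1? YES.
Since E[X] < 1, there exists a 2-coloring of K_{6} with no monochromatic K_4; hence R(4, 4) > 6.

E[X] = 15/32 ≈ 0.46875; E[X] < 1, so R(4, 4) > 6.


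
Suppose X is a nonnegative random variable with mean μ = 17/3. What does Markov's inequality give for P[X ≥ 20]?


μ = E[X] = 17/3, a = 20.
Markov: P[X ≥ 20] ≤ μ/a = (17/3)/20 = 17/60.
Numerically: ≈ 0.2833.
(Since a = 20 > μ = 5.6667, the bound 17/60 is < 1 and informative.)

P[X ≥ 20] ≤ 17/60 ≈ 0.2833.


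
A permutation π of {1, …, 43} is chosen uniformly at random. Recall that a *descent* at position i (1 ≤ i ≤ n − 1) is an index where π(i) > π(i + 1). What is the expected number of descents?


Write X = Σ X_I over i = 1, …, 42, with X_I the indicator of one descent.
There are 42 indicators.
For each fixed i, the pair (π(i), π(i+1)) is a uniformly random ordered pair of distinct values from {1, …, 43}; by symmetry P[π(i) > π(i+1)] = 1/2.
By linearity: E[X] = 42 · (1/2) = (43 − 1) · (1/2) = 21 ≈ 21.00000.

E[X] = 21 = 21.00000.


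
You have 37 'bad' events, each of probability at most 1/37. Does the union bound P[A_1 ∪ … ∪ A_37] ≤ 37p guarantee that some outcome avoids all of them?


Union bound: P[∪_{i=1}^{37} A_i] ≤ Σ_i P[A_i] ≤ 37·p = 37·(1/37) = 1.
Numerically: 1 ≈ 1.000000.
Is 1 < 1? NO.
Since the bound 1 is ≥ 1, the union bound is uninformative here; it does NOT by itself certify existence.

37·p = 1 ≈ 1.000000; existence NOT certified by the union bound.


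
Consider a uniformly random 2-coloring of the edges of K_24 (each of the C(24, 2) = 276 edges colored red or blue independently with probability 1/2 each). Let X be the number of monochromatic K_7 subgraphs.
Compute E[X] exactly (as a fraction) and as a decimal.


Let X = Σ_S X_S over the C(24, 7) = 346104 subsets S of size 7, where X_S = 1 if the K_7 on S is monochromatic.
For a fixed S, the K_7 on S has C(7, 2) = 21 edges. P[all 21 edges red] = (1/2)^21, and likewise for blue, so P[monochromatic] = 2·(1/2)^21 = 2^{1 − 21} = 1/1048576.
By linearity of expectation: E[X] = C(24, 7) · 2^{1 − 21} = 346104 · 1/1048576 = 43263/131072.
Numerically: E[X] ≈ 0.3301.

E[X] = C(24,7)·2^(1−C(7,2)) = 43263/131072 ≈ 0.3301.


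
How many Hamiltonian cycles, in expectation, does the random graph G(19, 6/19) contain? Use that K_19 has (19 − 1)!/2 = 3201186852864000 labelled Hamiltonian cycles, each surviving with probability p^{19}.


K_19 has (19 − 1)!/2 = 3201186852864000 labelled Hamiltonian cycles.
For each such Hamiltonian cycle H, let X_H = 1 if all 19 edges of H are present in G. Then P[X_H = 1] = p^{19} = (6/19)^{19} = 609359740010496/1978419655660313589123979.
Summing the indicators: E[X] = Σ_H E[X_H] = 3201186852864000 · p^{19} = 3201186852864000 · 609359740010496/1978419655660313589123979 = 1950674388386224952567660544000/1978419655660313589123979.
Numerically: E[X] ≈ 9.8598e+05.

E[X] = 3201186852864000 · (6/19)^{19} = 1950674388386224952567660544000/1978419655660313589123979 ≈ 9.8598e+05.
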